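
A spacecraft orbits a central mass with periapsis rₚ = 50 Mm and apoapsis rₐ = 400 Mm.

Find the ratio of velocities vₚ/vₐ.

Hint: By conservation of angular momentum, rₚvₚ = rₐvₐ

Convert to SI: rₚ = 50 Mm = 5e+07 m; rₐ = 400 Mm = 4e+08 m.
Conservation of angular momentum gives rₚvₚ = rₐvₐ, so vₚ/vₐ = rₐ/rₚ.
vₚ/vₐ = 4e+08 / 5e+07 ≈ 8.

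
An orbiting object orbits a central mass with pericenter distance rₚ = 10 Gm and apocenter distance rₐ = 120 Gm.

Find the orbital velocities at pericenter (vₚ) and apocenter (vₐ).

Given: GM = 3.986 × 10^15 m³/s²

Convert to SI: rₚ = 10 Gm = 1e+10 m; rₐ = 120 Gm = 1.2e+11 m.
Use the vis-viva equation v² = GM(2/r − 1/a) with a = (rₚ + rₐ)/2 = (1e+10 + 1.2e+11)/2 = 6.5e+10 m.
vₚ = √(GM · (2/rₚ − 1/a)) = √(3.986e+15 · (2/1e+10 − 1/6.5e+10)) m/s ≈ 857.8 m/s = 857.8 m/s.
vₐ = √(GM · (2/rₐ − 1/a)) = √(3.986e+15 · (2/1.2e+11 − 1/6.5e+10)) m/s ≈ 71.49 m/s = 71.49 m/s.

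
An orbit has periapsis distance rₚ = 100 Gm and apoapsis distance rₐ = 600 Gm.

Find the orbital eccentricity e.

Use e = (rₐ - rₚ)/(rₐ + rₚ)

Convert to SI: rₚ = 100 Gm = 1e+11 m; rₐ = 600 Gm = 6e+11 m.
e = (rₐ − rₚ) / (rₐ + rₚ).
e = (6e+11 − 1e+11) / (6e+11 + 1e+11) = 5e+11 / 7e+11 ≈ 0.7143.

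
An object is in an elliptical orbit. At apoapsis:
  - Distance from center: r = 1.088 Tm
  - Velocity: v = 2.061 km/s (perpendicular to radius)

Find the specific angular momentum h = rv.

Convert to SI: r = 1.088 Tm = 1.088e+12 m; v = 2.061 km/s = 2061 m/s.
With v perpendicular to r, h = r · v.
h = 1.088e+12 · 2061 m²/s ≈ 2.242e+15 m²/s.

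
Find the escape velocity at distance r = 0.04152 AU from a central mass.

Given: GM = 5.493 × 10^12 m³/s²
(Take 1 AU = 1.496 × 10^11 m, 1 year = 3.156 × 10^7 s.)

Convert to SI: r = 0.04152 AU = 6.21139e+09 m.
Escape velocity comes from setting total energy to zero: ½v² − GM/r = 0 ⇒ v_esc = √(2GM / r).
v_esc = √(2 · 5.493e+12 / 6.21139e+09) m/s ≈ 42.06 m/s = 0.008872 AU/year.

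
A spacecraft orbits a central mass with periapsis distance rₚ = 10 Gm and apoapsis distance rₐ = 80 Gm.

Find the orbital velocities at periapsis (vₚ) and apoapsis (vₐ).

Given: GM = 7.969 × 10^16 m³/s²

Convert to SI: rₚ = 10 Gm = 1e+10 m; rₐ = 80 Gm = 8e+10 m.
Use the vis-viva equation v² = GM(2/r − 1/a) with a = (rₚ + rₐ)/2 = (1e+10 + 8e+10)/2 = 4.5e+10 m.
vₚ = √(GM · (2/rₚ − 1/a)) = √(7.969e+16 · (2/1e+10 − 1/4.5e+10)) m/s ≈ 3764 m/s = 3.764 km/s.
vₐ = √(GM · (2/rₐ − 1/a)) = √(7.969e+16 · (2/8e+10 − 1/4.5e+10)) m/s ≈ 470.5 m/s = 470.5 m/s.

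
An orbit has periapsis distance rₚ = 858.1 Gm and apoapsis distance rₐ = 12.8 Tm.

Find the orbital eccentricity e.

Convert to SI: rₚ = 858.1 Gm = 8.581e+11 m; rₐ = 12.8 Tm = 1.28e+13 m.
e = (rₐ − rₚ) / (rₐ + rₚ).
e = (1.28e+13 − 8.581e+11) / (1.28e+13 + 8.581e+11) = 1.19419e+13 / 1.36581e+13 ≈ 0.8743.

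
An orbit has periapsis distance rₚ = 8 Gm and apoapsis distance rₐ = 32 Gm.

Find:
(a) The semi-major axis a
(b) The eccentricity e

Convert to SI: rₚ = 8 Gm = 8e+09 m; rₐ = 32 Gm = 3.2e+10 m.
(a) a = (rₚ + rₐ) / 2 = (8e+09 + 3.2e+10) / 2 ≈ 2e+10 m = 20 Gm.
(b) e = (rₐ − rₚ) / (rₐ + rₚ) = (3.2e+10 − 8e+09) / (3.2e+10 + 8e+09) ≈ 0.6.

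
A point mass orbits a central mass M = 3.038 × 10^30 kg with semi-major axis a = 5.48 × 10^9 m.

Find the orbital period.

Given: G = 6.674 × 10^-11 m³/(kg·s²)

GM = G · M = 6.674e-11 · 3.038e+30 = 2.02756e+20 m³/s².
Kepler's third law: T = 2π √(a³ / GM).
Substituting a = 5.48e+09 m and GM = 2.02756e+20 m³/s²:
T = 2π √((5.48e+09)³ / 2.02756e+20) s
T ≈ 1.79e+05 s = 2.072 days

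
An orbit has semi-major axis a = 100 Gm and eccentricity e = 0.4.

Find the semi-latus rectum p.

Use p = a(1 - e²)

Convert to SI: a = 100 Gm = 1e+11 m.
p = a (1 − e²).
p = 1e+11 · (1 − (0.4)²) = 1e+11 · 0.84 ≈ 8.4e+10 m = 84 Gm.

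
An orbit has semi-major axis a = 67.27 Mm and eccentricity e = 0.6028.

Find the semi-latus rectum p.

Convert to SI: a = 67.27 Mm = 6.727e+07 m.
p = a (1 − e²).
p = 6.727e+07 · (1 − (0.6028)²) = 6.727e+07 · 0.636632 ≈ 4.283e+07 m = 42.83 Mm.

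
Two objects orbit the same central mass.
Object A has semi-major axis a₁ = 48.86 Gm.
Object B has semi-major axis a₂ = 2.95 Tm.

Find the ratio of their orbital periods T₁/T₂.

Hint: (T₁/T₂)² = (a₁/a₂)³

Convert to SI: a₁ = 48.86 Gm = 4.886e+10 m; a₂ = 2.95 Tm = 2.95e+12 m.
From Kepler's third law, (T₁/T₂)² = (a₁/a₂)³, so T₁/T₂ = (a₁/a₂)^(3/2).
a₁/a₂ = 4.886e+10 / 2.95e+12 = 0.0165627.
T₁/T₂ = (0.0165627)^(3/2) ≈ 0.002132.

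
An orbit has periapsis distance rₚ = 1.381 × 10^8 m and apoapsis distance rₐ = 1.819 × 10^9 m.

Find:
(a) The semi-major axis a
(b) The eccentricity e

(a) a = (rₚ + rₐ) / 2 = (1.381e+08 + 1.819e+09) / 2 ≈ 9.786e+08 m = 9.786 × 10^8 m.
(b) e = (rₐ − rₚ) / (rₐ + rₚ) = (1.819e+09 − 1.381e+08) / (1.819e+09 + 1.381e+08) ≈ 0.8589.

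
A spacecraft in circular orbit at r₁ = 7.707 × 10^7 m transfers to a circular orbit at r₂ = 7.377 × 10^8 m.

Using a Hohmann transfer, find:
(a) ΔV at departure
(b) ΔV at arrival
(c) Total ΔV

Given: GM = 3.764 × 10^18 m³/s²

Transfer semi-major axis: a_t = (r₁ + r₂)/2 = (7.707e+07 + 7.377e+08)/2 = 4.07385e+08 m.
Circular speeds: v₁ = √(GM/r₁) = 220995 m/s, v₂ = √(GM/r₂) = 71430.7 m/s.
Transfer speeds (vis-viva v² = GM(2/r − 1/a_t)): v₁ᵗ = 297385 m/s, v₂ᵗ = 31068.8 m/s.
(a) ΔV₁ = |v₁ᵗ − v₁| ≈ 7.639e+04 m/s = 76.39 km/s.
(b) ΔV₂ = |v₂ − v₂ᵗ| ≈ 4.036e+04 m/s = 40.36 km/s.
(c) ΔV_total = ΔV₁ + ΔV₂ ≈ 1.168e+05 m/s = 116.8 km/s.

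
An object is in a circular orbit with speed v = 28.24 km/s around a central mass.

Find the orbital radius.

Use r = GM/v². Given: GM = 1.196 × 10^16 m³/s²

Convert to SI: v = 28.24 km/s = 28240 m/s.
For a circular orbit, v² = GM / r, so r = GM / v².
r = 1.196e+16 / (28240)² m ≈ 1.5e+07 m = 15 Mm.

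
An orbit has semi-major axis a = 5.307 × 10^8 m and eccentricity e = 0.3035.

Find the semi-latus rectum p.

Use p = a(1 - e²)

p = a (1 − e²).
p = 5.307e+08 · (1 − (0.3035)²) = 5.307e+08 · 0.907888 ≈ 4.818e+08 m = 4.818 × 10^8 m.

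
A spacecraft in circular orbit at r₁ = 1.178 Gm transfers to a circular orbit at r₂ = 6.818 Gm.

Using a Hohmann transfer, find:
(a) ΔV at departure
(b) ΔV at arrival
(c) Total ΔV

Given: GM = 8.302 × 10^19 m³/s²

Convert to SI: r₁ = 1.178 Gm = 1.178e+09 m; r₂ = 6.818 Gm = 6.818e+09 m.
Transfer semi-major axis: a_t = (r₁ + r₂)/2 = (1.178e+09 + 6.818e+09)/2 = 3.998e+09 m.
Circular speeds: v₁ = √(GM/r₁) = 265472 m/s, v₂ = √(GM/r₂) = 110348 m/s.
Transfer speeds (vis-viva v² = GM(2/r − 1/a_t)): v₁ᵗ = 346678 m/s, v₂ᵗ = 59898.2 m/s.
(a) ΔV₁ = |v₁ᵗ − v₁| ≈ 8.121e+04 m/s = 81.21 km/s.
(b) ΔV₂ = |v₂ − v₂ᵗ| ≈ 5.045e+04 m/s = 50.45 km/s.
(c) ΔV_total = ΔV₁ + ΔV₂ ≈ 1.317e+05 m/s = 131.7 km/s.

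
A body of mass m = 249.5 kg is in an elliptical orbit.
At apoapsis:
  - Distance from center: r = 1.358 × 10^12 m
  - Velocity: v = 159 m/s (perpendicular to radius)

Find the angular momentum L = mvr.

Since v is perpendicular to r, L = m · v · r.
L = 249.5 · 159 · 1.358e+12 kg·m²/s ≈ 5.387e+16 kg·m²/s.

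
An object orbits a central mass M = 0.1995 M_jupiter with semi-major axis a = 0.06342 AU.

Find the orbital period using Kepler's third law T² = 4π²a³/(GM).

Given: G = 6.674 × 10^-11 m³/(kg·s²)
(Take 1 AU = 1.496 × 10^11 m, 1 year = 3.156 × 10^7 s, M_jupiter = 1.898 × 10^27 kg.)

Convert to SI: a = 0.06342 AU = 9.48763e+09 m; M = 0.1995 M_jupiter = 3.78651e+26 kg.
GM = G · M = 6.674e-11 · 3.78651e+26 = 2.52712e+16 m³/s².
Kepler's third law: T = 2π √(a³ / GM).
Substituting a = 9.48763e+09 m and GM = 2.52712e+16 m³/s²:
T = 2π √((9.48763e+09)³ / 2.52712e+16) s
T ≈ 3.653e+07 s = 1.157 years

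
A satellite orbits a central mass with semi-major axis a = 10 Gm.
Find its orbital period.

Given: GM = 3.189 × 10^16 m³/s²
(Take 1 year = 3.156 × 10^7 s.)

Convert to SI: a = 10 Gm = 1e+10 m.
Kepler's third law: T = 2π √(a³ / GM).
Substituting a = 1e+10 m and GM = 3.189e+16 m³/s²:
T = 2π √((1e+10)³ / 3.189e+16) s
T ≈ 3.518e+07 s = 1.115 years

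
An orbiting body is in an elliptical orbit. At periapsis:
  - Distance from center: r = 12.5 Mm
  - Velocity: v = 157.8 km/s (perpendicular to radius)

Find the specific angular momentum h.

Convert to SI: r = 12.5 Mm = 1.25e+07 m; v = 157.8 km/s = 157800 m/s.
With v perpendicular to r, h = r · v.
h = 1.25e+07 · 157800 m²/s ≈ 1.972e+12 m²/s.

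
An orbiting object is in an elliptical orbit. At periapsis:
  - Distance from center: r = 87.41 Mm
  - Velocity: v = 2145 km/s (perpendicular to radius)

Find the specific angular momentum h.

Convert to SI: r = 87.41 Mm = 8.741e+07 m; v = 2145 km/s = 2.145e+06 m/s.
With v perpendicular to r, h = r · v.
h = 8.741e+07 · 2.145e+06 m²/s ≈ 1.875e+14 m²/s.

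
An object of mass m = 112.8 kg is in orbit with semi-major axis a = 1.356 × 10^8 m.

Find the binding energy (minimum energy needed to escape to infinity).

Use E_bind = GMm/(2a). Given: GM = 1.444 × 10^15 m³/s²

Total orbital energy is E = −GMm/(2a); binding energy is E_bind = −E = GMm/(2a).
E_bind = 1.444e+15 · 112.8 / (2 · 1.356e+08) J ≈ 6.006e+08 J = 600.6 MJ.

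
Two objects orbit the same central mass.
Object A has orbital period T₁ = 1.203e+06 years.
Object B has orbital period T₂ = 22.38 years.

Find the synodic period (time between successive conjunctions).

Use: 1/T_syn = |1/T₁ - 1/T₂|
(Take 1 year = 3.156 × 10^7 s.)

Convert to SI: T₁ = 1.203e+06 years = 3.79667e+13 s; T₂ = 22.38 years = 7.06313e+08 s.
T_syn = |T₁ · T₂ / (T₁ − T₂)|.
T_syn = |3.79667e+13 · 7.06313e+08 / (3.79667e+13 − 7.06313e+08)| s ≈ 7.063e+08 s = 22.38 years.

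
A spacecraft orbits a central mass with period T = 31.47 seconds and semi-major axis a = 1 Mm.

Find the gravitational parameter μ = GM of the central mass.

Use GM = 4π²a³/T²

Convert to SI: a = 1 Mm = 1e+06 m.
GM = 4π² · a³ / T².
GM = 4π² · (1e+06)³ / (31.47)² m³/s² ≈ 3.986e+16 m³/s² = 3.986 × 10^16 m³/s².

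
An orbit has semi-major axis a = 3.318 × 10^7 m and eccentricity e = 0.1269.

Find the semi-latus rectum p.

p = a (1 − e²).
p = 3.318e+07 · (1 − (0.1269)²) = 3.318e+07 · 0.983896 ≈ 3.265e+07 m = 3.265 × 10^7 m.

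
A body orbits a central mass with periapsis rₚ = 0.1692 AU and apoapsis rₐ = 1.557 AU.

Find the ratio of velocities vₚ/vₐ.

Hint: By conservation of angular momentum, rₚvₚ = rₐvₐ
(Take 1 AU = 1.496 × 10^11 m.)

Convert to SI: rₚ = 0.1692 AU = 2.53123e+10 m; rₐ = 1.557 AU = 2.32927e+11 m.
Conservation of angular momentum gives rₚvₚ = rₐvₐ, so vₚ/vₐ = rₐ/rₚ.
vₚ/vₐ = 2.32927e+11 / 2.53123e+10 ≈ 9.202.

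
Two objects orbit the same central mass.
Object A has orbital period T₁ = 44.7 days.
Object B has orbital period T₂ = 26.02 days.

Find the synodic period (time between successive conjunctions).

Convert to SI: T₁ = 44.7 days = 3.86208e+06 s; T₂ = 26.02 days = 2.24813e+06 s.
T_syn = |T₁ · T₂ / (T₁ − T₂)|.
T_syn = |3.86208e+06 · 2.24813e+06 / (3.86208e+06 − 2.24813e+06)| s ≈ 5.38e+06 s = 62.26 days.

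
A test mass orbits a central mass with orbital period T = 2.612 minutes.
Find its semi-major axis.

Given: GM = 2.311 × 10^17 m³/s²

Convert to SI: T = 2.612 minutes = 156.72 s.
Invert Kepler's third law: a = (GM · T² / (4π²))^(1/3).
Substituting T = 156.72 s and GM = 2.311e+17 m³/s²:
a = (2.311e+17 · (156.72)² / (4π²))^(1/3) m
a ≈ 5.239e+06 m = 5.239 Mm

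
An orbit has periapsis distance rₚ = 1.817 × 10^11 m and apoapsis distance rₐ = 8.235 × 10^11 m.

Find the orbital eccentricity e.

e = (rₐ − rₚ) / (rₐ + rₚ).
e = (8.235e+11 − 1.817e+11) / (8.235e+11 + 1.817e+11) = 6.418e+11 / 1.0052e+12 ≈ 0.6385.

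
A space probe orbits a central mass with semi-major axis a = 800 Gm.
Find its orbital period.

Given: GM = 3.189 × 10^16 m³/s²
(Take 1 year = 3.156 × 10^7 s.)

Convert to SI: a = 800 Gm = 8e+11 m.
Kepler's third law: T = 2π √(a³ / GM).
Substituting a = 8e+11 m and GM = 3.189e+16 m³/s²:
T = 2π √((8e+11)³ / 3.189e+16) s
T ≈ 2.518e+10 s = 797.7 years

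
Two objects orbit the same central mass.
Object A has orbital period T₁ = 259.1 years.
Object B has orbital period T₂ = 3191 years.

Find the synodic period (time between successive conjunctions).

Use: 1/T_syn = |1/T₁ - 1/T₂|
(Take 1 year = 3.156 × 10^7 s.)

Convert to SI: T₁ = 259.1 years = 8.1772e+09 s; T₂ = 3191 years = 1.00708e+11 s.
T_syn = |T₁ · T₂ / (T₁ − T₂)|.
T_syn = |8.1772e+09 · 1.00708e+11 / (8.1772e+09 − 1.00708e+11)| s ≈ 8.9e+09 s = 282 years.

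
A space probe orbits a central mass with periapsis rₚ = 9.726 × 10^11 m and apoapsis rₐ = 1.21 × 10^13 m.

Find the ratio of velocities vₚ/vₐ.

Conservation of angular momentum gives rₚvₚ = rₐvₐ, so vₚ/vₐ = rₐ/rₚ.
vₚ/vₐ = 1.21e+13 / 9.726e+11 ≈ 12.44.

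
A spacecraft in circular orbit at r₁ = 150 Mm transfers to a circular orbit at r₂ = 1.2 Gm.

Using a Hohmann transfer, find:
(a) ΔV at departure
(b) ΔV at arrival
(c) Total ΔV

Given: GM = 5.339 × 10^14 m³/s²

Convert to SI: r₁ = 150 Mm = 1.5e+08 m; r₂ = 1.2 Gm = 1.2e+09 m.
Transfer semi-major axis: a_t = (r₁ + r₂)/2 = (1.5e+08 + 1.2e+09)/2 = 6.75e+08 m.
Circular speeds: v₁ = √(GM/r₁) = 1886.62 m/s, v₂ = √(GM/r₂) = 667.021 m/s.
Transfer speeds (vis-viva v² = GM(2/r − 1/a_t)): v₁ᵗ = 2515.49 m/s, v₂ᵗ = 314.437 m/s.
(a) ΔV₁ = |v₁ᵗ − v₁| ≈ 628.9 m/s = 628.9 m/s.
(b) ΔV₂ = |v₂ − v₂ᵗ| ≈ 352.6 m/s = 352.6 m/s.
(c) ΔV_total = ΔV₁ + ΔV₂ ≈ 981.5 m/s = 981.5 m/s.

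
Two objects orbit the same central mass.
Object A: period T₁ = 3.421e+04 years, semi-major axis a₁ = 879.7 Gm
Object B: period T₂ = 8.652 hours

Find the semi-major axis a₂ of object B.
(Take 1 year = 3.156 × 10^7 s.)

Convert to SI: T₁ = 3.421e+04 years = 1.07967e+12 s; a₁ = 879.7 Gm = 8.797e+11 m; T₂ = 8.652 hours = 31147.2 s.
Kepler's third law: (T₁/T₂)² = (a₁/a₂)³ ⇒ a₂ = a₁ · (T₂/T₁)^(2/3).
T₂/T₁ = 31147.2 / 1.07967e+12 = 2.88489e-08.
a₂ = 8.797e+11 · (2.88489e-08)^(2/3) m ≈ 8.275e+06 m = 8.275 Mm.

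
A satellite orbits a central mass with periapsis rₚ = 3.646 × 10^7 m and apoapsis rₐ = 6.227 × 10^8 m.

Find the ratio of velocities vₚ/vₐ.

Conservation of angular momentum gives rₚvₚ = rₐvₐ, so vₚ/vₐ = rₐ/rₚ.
vₚ/vₐ = 6.227e+08 / 3.646e+07 ≈ 17.08.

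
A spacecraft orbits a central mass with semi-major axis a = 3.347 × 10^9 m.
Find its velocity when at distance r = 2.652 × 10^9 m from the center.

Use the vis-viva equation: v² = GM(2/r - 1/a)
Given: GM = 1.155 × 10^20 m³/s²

Vis-viva: v = √(GM · (2/r − 1/a)).
2/r − 1/a = 2/2.652e+09 − 1/3.347e+09 = 4.55373e-10 m⁻¹.
v = √(1.155e+20 · 4.55373e-10) m/s ≈ 2.293e+05 m/s = 229.3 km/s.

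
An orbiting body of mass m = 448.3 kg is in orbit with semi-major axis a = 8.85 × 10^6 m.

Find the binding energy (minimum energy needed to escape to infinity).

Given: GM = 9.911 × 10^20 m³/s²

Total orbital energy is E = −GMm/(2a); binding energy is E_bind = −E = GMm/(2a).
E_bind = 9.911e+20 · 448.3 / (2 · 8.85e+06) J ≈ 2.51e+16 J = 25.1 PJ.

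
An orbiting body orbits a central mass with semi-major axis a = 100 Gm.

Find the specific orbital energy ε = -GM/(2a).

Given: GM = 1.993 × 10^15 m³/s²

Convert to SI: a = 100 Gm = 1e+11 m.
ε = −GM / (2a).
ε = −1.993e+15 / (2 · 1e+11) J/kg ≈ -9965 J/kg = -9.965 kJ/kg.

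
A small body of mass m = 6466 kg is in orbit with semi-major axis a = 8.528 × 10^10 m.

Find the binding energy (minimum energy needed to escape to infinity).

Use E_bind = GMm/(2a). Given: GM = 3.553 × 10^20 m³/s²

Total orbital energy is E = −GMm/(2a); binding energy is E_bind = −E = GMm/(2a).
E_bind = 3.553e+20 · 6466 / (2 · 8.528e+10) J ≈ 1.347e+13 J = 13.47 TJ.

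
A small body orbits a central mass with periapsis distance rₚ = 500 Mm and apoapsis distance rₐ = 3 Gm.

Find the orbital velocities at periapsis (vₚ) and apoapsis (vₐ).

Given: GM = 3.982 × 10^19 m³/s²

Convert to SI: rₚ = 500 Mm = 5e+08 m; rₐ = 3 Gm = 3e+09 m.
Use the vis-viva equation v² = GM(2/r − 1/a) with a = (rₚ + rₐ)/2 = (5e+08 + 3e+09)/2 = 1.75e+09 m.
vₚ = √(GM · (2/rₚ − 1/a)) = √(3.982e+19 · (2/5e+08 − 1/1.75e+09)) m/s ≈ 3.695e+05 m/s = 369.5 km/s.
vₐ = √(GM · (2/rₐ − 1/a)) = √(3.982e+19 · (2/3e+09 − 1/1.75e+09)) m/s ≈ 6.158e+04 m/s = 61.58 km/s.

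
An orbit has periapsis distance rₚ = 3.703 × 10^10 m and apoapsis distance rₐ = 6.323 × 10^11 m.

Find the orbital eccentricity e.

e = (rₐ − rₚ) / (rₐ + rₚ).
e = (6.323e+11 − 3.703e+10) / (6.323e+11 + 3.703e+10) = 5.9527e+11 / 6.6933e+11 ≈ 0.8894.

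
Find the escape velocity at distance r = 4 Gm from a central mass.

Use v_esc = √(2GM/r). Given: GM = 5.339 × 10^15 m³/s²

Convert to SI: r = 4 Gm = 4e+09 m.
Escape velocity comes from setting total energy to zero: ½v² − GM/r = 0 ⇒ v_esc = √(2GM / r).
v_esc = √(2 · 5.339e+15 / 4e+09) m/s ≈ 1634 m/s = 1.634 km/s.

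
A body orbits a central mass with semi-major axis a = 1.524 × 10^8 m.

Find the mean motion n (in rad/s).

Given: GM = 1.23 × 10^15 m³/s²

n = √(GM / a³).
n = √(1.23e+15 / (1.524e+08)³) rad/s ≈ 1.864e-05 rad/s.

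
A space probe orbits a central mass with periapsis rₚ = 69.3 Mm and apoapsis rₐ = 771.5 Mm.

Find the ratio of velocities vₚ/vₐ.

Convert to SI: rₚ = 69.3 Mm = 6.93e+07 m; rₐ = 771.5 Mm = 7.715e+08 m.
Conservation of angular momentum gives rₚvₚ = rₐvₐ, so vₚ/vₐ = rₐ/rₚ.
vₚ/vₐ = 7.715e+08 / 6.93e+07 ≈ 11.13.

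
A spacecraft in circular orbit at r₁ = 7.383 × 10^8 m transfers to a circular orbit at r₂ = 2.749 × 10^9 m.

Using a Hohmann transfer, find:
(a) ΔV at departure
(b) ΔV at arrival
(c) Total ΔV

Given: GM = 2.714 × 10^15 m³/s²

Transfer semi-major axis: a_t = (r₁ + r₂)/2 = (7.383e+08 + 2.749e+09)/2 = 1.74365e+09 m.
Circular speeds: v₁ = √(GM/r₁) = 1917.29 m/s, v₂ = √(GM/r₂) = 993.614 m/s.
Transfer speeds (vis-viva v² = GM(2/r − 1/a_t)): v₁ᵗ = 2407.39 m/s, v₂ᵗ = 646.553 m/s.
(a) ΔV₁ = |v₁ᵗ − v₁| ≈ 490.1 m/s = 490.1 m/s.
(b) ΔV₂ = |v₂ − v₂ᵗ| ≈ 347.1 m/s = 347.1 m/s.
(c) ΔV_total = ΔV₁ + ΔV₂ ≈ 837.2 m/s = 837.2 m/s.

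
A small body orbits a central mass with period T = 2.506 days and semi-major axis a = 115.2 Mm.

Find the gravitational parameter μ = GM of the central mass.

Convert to SI: T = 2.506 days = 216518 s; a = 115.2 Mm = 1.152e+08 m.
GM = 4π² · a³ / T².
GM = 4π² · (1.152e+08)³ / (216518)² m³/s² ≈ 1.287e+15 m³/s² = 1.287 × 10^15 m³/s².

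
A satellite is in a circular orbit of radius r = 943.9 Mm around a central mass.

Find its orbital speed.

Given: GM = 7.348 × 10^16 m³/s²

Convert to SI: r = 943.9 Mm = 9.439e+08 m.
For a circular orbit, gravity supplies the centripetal force, so v = √(GM / r).
v = √(7.348e+16 / 9.439e+08) m/s ≈ 8823 m/s = 8.823 km/s.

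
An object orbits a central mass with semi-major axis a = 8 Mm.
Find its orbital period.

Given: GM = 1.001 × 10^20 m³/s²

Convert to SI: a = 8 Mm = 8e+06 m.
Kepler's third law: T = 2π √(a³ / GM).
Substituting a = 8e+06 m and GM = 1.001e+20 m³/s²:
T = 2π √((8e+06)³ / 1.001e+20) s
T ≈ 14.21 s = 14.21 seconds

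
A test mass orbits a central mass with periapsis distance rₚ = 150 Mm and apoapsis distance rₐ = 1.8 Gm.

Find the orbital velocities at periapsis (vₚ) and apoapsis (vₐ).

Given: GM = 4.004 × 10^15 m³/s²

Convert to SI: rₚ = 150 Mm = 1.5e+08 m; rₐ = 1.8 Gm = 1.8e+09 m.
Use the vis-viva equation v² = GM(2/r − 1/a) with a = (rₚ + rₐ)/2 = (1.5e+08 + 1.8e+09)/2 = 9.75e+08 m.
vₚ = √(GM · (2/rₚ − 1/a)) = √(4.004e+15 · (2/1.5e+08 − 1/9.75e+08)) m/s ≈ 7020 m/s = 7.02 km/s.
vₐ = √(GM · (2/rₐ − 1/a)) = √(4.004e+15 · (2/1.8e+09 − 1/9.75e+08)) m/s ≈ 585 m/s = 585 m/s.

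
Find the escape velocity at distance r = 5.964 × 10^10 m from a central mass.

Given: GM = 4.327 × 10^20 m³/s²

Escape velocity comes from setting total energy to zero: ½v² − GM/r = 0 ⇒ v_esc = √(2GM / r).
v_esc = √(2 · 4.327e+20 / 5.964e+10) m/s ≈ 1.205e+05 m/s = 120.5 km/s.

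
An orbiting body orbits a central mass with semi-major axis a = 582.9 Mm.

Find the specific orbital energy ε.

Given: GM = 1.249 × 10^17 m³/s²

Convert to SI: a = 582.9 Mm = 5.829e+08 m.
ε = −GM / (2a).
ε = −1.249e+17 / (2 · 5.829e+08) J/kg ≈ -1.071e+08 J/kg = -107.1 MJ/kg.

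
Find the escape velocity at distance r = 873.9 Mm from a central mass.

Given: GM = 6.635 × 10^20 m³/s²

Convert to SI: r = 873.9 Mm = 8.739e+08 m.
Escape velocity comes from setting total energy to zero: ½v² − GM/r = 0 ⇒ v_esc = √(2GM / r).
v_esc = √(2 · 6.635e+20 / 8.739e+08) m/s ≈ 1.232e+06 m/s = 1232 km/s.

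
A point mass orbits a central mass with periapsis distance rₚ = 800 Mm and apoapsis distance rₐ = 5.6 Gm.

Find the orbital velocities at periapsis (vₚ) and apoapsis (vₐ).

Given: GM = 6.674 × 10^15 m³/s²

Convert to SI: rₚ = 800 Mm = 8e+08 m; rₐ = 5.6 Gm = 5.6e+09 m.
Use the vis-viva equation v² = GM(2/r − 1/a) with a = (rₚ + rₐ)/2 = (8e+08 + 5.6e+09)/2 = 3.2e+09 m.
vₚ = √(GM · (2/rₚ − 1/a)) = √(6.674e+15 · (2/8e+08 − 1/3.2e+09)) m/s ≈ 3821 m/s = 3.821 km/s.
vₐ = √(GM · (2/rₐ − 1/a)) = √(6.674e+15 · (2/5.6e+09 − 1/3.2e+09)) m/s ≈ 545.8 m/s = 545.8 m/s.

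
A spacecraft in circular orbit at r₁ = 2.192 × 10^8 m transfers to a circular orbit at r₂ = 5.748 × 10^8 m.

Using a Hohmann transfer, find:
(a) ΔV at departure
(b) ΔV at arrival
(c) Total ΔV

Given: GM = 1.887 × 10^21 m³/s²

Transfer semi-major axis: a_t = (r₁ + r₂)/2 = (2.192e+08 + 5.748e+08)/2 = 3.97e+08 m.
Circular speeds: v₁ = √(GM/r₁) = 2.93404e+06 m/s, v₂ = √(GM/r₂) = 1.81187e+06 m/s.
Transfer speeds (vis-viva v² = GM(2/r − 1/a_t)): v₁ᵗ = 3.53044e+06 m/s, v₂ᵗ = 1.34633e+06 m/s.
(a) ΔV₁ = |v₁ᵗ − v₁| ≈ 5.964e+05 m/s = 596.4 km/s.
(b) ΔV₂ = |v₂ − v₂ᵗ| ≈ 4.655e+05 m/s = 465.5 km/s.
(c) ΔV_total = ΔV₁ + ΔV₂ ≈ 1.062e+06 m/s = 1062 km/s.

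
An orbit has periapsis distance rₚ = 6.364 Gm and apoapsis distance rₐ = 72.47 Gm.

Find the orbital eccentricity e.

Convert to SI: rₚ = 6.364 Gm = 6.364e+09 m; rₐ = 72.47 Gm = 7.247e+10 m.
e = (rₐ − rₚ) / (rₐ + rₚ).
e = (7.247e+10 − 6.364e+09) / (7.247e+10 + 6.364e+09) = 6.6106e+10 / 7.8834e+10 ≈ 0.8385.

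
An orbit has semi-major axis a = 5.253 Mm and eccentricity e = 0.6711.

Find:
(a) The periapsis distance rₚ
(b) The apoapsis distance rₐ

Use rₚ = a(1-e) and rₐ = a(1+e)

Convert to SI: a = 5.253 Mm = 5.253e+06 m.
(a) rₚ = a(1 − e) = 5.253e+06 · (1 − 0.6711) = 5.253e+06 · 0.3289 ≈ 1.728e+06 m = 1.728 Mm.
(b) rₐ = a(1 + e) = 5.253e+06 · (1 + 0.6711) = 5.253e+06 · 1.6711 ≈ 8.778e+06 m = 8.778 Mm.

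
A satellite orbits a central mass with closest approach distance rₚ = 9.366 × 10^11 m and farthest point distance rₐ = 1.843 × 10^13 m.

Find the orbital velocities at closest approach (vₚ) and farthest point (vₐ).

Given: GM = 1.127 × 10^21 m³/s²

Use the vis-viva equation v² = GM(2/r − 1/a) with a = (rₚ + rₐ)/2 = (9.366e+11 + 1.843e+13)/2 = 9.6833e+12 m.
vₚ = √(GM · (2/rₚ − 1/a)) = √(1.127e+21 · (2/9.366e+11 − 1/9.6833e+12)) m/s ≈ 4.786e+04 m/s = 47.86 km/s.
vₐ = √(GM · (2/rₐ − 1/a)) = √(1.127e+21 · (2/1.843e+13 − 1/9.6833e+12)) m/s ≈ 2432 m/s = 2.432 km/s.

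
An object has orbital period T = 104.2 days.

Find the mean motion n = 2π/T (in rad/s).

Convert to SI: T = 104.2 days = 9.00288e+06 s.
n = 2π / T.
n = 2π / 9.00288e+06 s ≈ 6.979e-07 rad/s.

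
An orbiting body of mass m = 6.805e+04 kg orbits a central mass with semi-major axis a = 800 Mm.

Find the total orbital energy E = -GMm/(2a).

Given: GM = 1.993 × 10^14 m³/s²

Convert to SI: a = 800 Mm = 8e+08 m.
E = −GMm / (2a).
E = −1.993e+14 · 6.805e+04 / (2 · 8e+08) J ≈ -8.476e+09 J = -8.476 GJ.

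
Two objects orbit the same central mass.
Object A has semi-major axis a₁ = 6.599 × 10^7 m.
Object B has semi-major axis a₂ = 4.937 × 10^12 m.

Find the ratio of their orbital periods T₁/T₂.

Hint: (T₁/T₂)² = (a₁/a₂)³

From Kepler's third law, (T₁/T₂)² = (a₁/a₂)³, so T₁/T₂ = (a₁/a₂)^(3/2).
a₁/a₂ = 6.599e+07 / 4.937e+12 = 1.33664e-05.
T₁/T₂ = (1.33664e-05)^(3/2) ≈ 4.887e-08.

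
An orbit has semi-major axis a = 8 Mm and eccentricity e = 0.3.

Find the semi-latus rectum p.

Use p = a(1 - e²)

Convert to SI: a = 8 Mm = 8e+06 m.
p = a (1 − e²).
p = 8e+06 · (1 − (0.3)²) = 8e+06 · 0.91 ≈ 7.28e+06 m = 7.28 Mm.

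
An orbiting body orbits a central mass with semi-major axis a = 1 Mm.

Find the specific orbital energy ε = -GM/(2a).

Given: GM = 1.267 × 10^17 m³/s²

Convert to SI: a = 1 Mm = 1e+06 m.
ε = −GM / (2a).
ε = −1.267e+17 / (2 · 1e+06) J/kg ≈ -6.335e+10 J/kg = -63.35 GJ/kg.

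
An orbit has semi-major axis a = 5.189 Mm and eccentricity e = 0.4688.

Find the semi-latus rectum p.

Convert to SI: a = 5.189 Mm = 5.189e+06 m.
p = a (1 − e²).
p = 5.189e+06 · (1 − (0.4688)²) = 5.189e+06 · 0.780227 ≈ 4.049e+06 m = 4.049 Mm.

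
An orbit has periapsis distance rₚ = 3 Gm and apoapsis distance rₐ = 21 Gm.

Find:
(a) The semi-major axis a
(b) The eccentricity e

Convert to SI: rₚ = 3 Gm = 3e+09 m; rₐ = 21 Gm = 2.1e+10 m.
(a) a = (rₚ + rₐ) / 2 = (3e+09 + 2.1e+10) / 2 ≈ 1.2e+10 m = 12 Gm.
(b) e = (rₐ − rₚ) / (rₐ + rₚ) = (2.1e+10 − 3e+09) / (2.1e+10 + 3e+09) ≈ 0.75.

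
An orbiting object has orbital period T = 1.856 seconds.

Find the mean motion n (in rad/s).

n = 2π / T.
n = 2π / 1.856 s ≈ 3.385 rad/s.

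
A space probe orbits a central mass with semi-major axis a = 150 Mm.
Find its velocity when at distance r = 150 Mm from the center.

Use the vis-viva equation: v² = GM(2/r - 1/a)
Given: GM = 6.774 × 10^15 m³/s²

Convert to SI: a = 150 Mm = 1.5e+08 m; r = 150 Mm = 1.5e+08 m.
Vis-viva: v = √(GM · (2/r − 1/a)).
2/r − 1/a = 2/1.5e+08 − 1/1.5e+08 = 6.66667e-09 m⁻¹.
v = √(6.774e+15 · 6.66667e-09) m/s ≈ 6720 m/s = 6.72 km/s.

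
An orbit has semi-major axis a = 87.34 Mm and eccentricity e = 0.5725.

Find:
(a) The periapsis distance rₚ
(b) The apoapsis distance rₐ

Convert to SI: a = 87.34 Mm = 8.734e+07 m.
(a) rₚ = a(1 − e) = 8.734e+07 · (1 − 0.5725) = 8.734e+07 · 0.4275 ≈ 3.734e+07 m = 37.34 Mm.
(b) rₐ = a(1 + e) = 8.734e+07 · (1 + 0.5725) = 8.734e+07 · 1.5725 ≈ 1.373e+08 m = 137.3 Mm.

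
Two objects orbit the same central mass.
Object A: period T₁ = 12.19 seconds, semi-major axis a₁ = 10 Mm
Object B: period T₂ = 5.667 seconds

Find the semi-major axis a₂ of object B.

Convert to SI: a₁ = 10 Mm = 1e+07 m.
Kepler's third law: (T₁/T₂)² = (a₁/a₂)³ ⇒ a₂ = a₁ · (T₂/T₁)^(2/3).
T₂/T₁ = 5.667 / 12.19 = 0.464889.
a₂ = 1e+07 · (0.464889)^(2/3) m ≈ 6.001e+06 m = 6.001 Mm.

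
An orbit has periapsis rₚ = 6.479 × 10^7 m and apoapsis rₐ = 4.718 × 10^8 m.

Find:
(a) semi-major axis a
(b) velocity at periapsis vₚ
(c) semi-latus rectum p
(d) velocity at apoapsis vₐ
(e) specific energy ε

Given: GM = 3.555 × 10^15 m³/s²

(a) a = (rₚ + rₐ)/2 = (6.479e+07 + 4.718e+08)/2 ≈ 2.683e+08 m
(b) With a = (rₚ + rₐ)/2 = 2.68295e+08 m, vₚ = √(GM (2/rₚ − 1/a)) = √(3.555e+15 · (2/6.479e+07 − 1/2.68295e+08)) m/s ≈ 9823 m/s
(c) From a = (rₚ + rₐ)/2 = 2.68295e+08 m and e = (rₐ − rₚ)/(rₐ + rₚ) = 0.758512, p = a(1 − e²) = 2.68295e+08 · (1 − (0.758512)²) ≈ 1.139e+08 m
(d) With a = (rₚ + rₐ)/2 = 2.68295e+08 m, vₐ = √(GM (2/rₐ − 1/a)) = √(3.555e+15 · (2/4.718e+08 − 1/2.68295e+08)) m/s ≈ 1349 m/s
(e) With a = (rₚ + rₐ)/2 = 2.68295e+08 m, ε = −GM/(2a) = −3.555e+15/(2 · 2.68295e+08) J/kg ≈ -6.625e+06 J/kg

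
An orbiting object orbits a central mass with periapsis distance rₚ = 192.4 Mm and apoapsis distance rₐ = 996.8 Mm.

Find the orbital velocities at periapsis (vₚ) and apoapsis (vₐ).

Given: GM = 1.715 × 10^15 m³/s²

Convert to SI: rₚ = 192.4 Mm = 1.924e+08 m; rₐ = 996.8 Mm = 9.968e+08 m.
Use the vis-viva equation v² = GM(2/r − 1/a) with a = (rₚ + rₐ)/2 = (1.924e+08 + 9.968e+08)/2 = 5.946e+08 m.
vₚ = √(GM · (2/rₚ − 1/a)) = √(1.715e+15 · (2/1.924e+08 − 1/5.946e+08)) m/s ≈ 3866 m/s = 3.866 km/s.
vₐ = √(GM · (2/rₐ − 1/a)) = √(1.715e+15 · (2/9.968e+08 − 1/5.946e+08)) m/s ≈ 746.1 m/s = 746.1 m/s.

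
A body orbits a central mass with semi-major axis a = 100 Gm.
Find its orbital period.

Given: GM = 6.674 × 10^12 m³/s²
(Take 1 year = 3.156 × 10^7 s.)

Convert to SI: a = 100 Gm = 1e+11 m.
Kepler's third law: T = 2π √(a³ / GM).
Substituting a = 1e+11 m and GM = 6.674e+12 m³/s²:
T = 2π √((1e+11)³ / 6.674e+12) s
T ≈ 7.691e+10 s = 2437 years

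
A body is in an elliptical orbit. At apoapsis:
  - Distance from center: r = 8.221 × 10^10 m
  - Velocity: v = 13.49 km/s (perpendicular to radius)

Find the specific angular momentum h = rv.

Convert to SI: v = 13.49 km/s = 13490 m/s.
With v perpendicular to r, h = r · v.
h = 8.221e+10 · 13490 m²/s ≈ 1.109e+15 m²/s.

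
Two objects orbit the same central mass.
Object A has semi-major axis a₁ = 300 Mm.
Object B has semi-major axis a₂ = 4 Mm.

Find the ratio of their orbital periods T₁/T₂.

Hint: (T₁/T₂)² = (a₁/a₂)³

Convert to SI: a₁ = 300 Mm = 3e+08 m; a₂ = 4 Mm = 4e+06 m.
From Kepler's third law, (T₁/T₂)² = (a₁/a₂)³, so T₁/T₂ = (a₁/a₂)^(3/2).
a₁/a₂ = 3e+08 / 4e+06 = 75.
T₁/T₂ = (75)^(3/2) ≈ 649.5.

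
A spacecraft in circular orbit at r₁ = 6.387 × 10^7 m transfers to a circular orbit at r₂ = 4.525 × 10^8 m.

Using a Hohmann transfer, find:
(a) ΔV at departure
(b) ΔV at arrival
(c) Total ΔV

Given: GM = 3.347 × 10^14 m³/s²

Transfer semi-major axis: a_t = (r₁ + r₂)/2 = (6.387e+07 + 4.525e+08)/2 = 2.58185e+08 m.
Circular speeds: v₁ = √(GM/r₁) = 2289.18 m/s, v₂ = √(GM/r₂) = 860.04 m/s.
Transfer speeds (vis-viva v² = GM(2/r − 1/a_t)): v₁ᵗ = 3030.56 m/s, v₂ᵗ = 427.761 m/s.
(a) ΔV₁ = |v₁ᵗ − v₁| ≈ 741.4 m/s = 741.4 m/s.
(b) ΔV₂ = |v₂ − v₂ᵗ| ≈ 432.3 m/s = 432.3 m/s.
(c) ΔV_total = ΔV₁ + ΔV₂ ≈ 1174 m/s = 1.174 km/s.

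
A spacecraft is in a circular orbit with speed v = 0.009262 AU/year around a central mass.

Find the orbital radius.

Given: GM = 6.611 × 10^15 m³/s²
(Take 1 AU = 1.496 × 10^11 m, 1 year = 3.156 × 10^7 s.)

Convert to SI: v = 0.009262 AU/year = 43.9035 m/s.
For a circular orbit, v² = GM / r, so r = GM / v².
r = 6.611e+15 / (43.9035)² m ≈ 3.43e+12 m = 22.93 AU.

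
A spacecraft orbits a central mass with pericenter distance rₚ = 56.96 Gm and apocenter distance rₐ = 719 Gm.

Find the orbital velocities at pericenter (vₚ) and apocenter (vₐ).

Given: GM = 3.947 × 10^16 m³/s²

Convert to SI: rₚ = 56.96 Gm = 5.696e+10 m; rₐ = 719 Gm = 7.19e+11 m.
Use the vis-viva equation v² = GM(2/r − 1/a) with a = (rₚ + rₐ)/2 = (5.696e+10 + 7.19e+11)/2 = 3.8798e+11 m.
vₚ = √(GM · (2/rₚ − 1/a)) = √(3.947e+16 · (2/5.696e+10 − 1/3.8798e+11)) m/s ≈ 1133 m/s = 1.133 km/s.
vₐ = √(GM · (2/rₐ − 1/a)) = √(3.947e+16 · (2/7.19e+11 − 1/3.8798e+11)) m/s ≈ 89.77 m/s = 89.77 m/s.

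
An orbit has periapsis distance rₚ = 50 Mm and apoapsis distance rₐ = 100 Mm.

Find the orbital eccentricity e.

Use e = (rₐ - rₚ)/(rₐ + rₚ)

Convert to SI: rₚ = 50 Mm = 5e+07 m; rₐ = 100 Mm = 1e+08 m.
e = (rₐ − rₚ) / (rₐ + rₚ).
e = (1e+08 − 5e+07) / (1e+08 + 5e+07) = 5e+07 / 1.5e+08 ≈ 0.3333.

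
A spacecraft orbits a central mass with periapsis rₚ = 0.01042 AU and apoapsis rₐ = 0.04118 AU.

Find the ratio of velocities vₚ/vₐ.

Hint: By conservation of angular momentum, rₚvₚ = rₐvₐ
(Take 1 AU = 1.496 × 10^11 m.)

Convert to SI: rₚ = 0.01042 AU = 1.55883e+09 m; rₐ = 0.04118 AU = 6.16053e+09 m.
Conservation of angular momentum gives rₚvₚ = rₐvₐ, so vₚ/vₐ = rₐ/rₚ.
vₚ/vₐ = 6.16053e+09 / 1.55883e+09 ≈ 3.952.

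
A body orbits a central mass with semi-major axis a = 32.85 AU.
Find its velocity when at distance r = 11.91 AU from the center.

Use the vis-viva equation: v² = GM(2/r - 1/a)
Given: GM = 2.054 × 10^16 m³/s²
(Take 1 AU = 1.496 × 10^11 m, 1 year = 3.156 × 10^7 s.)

Convert to SI: a = 32.85 AU = 4.91436e+12 m; r = 11.91 AU = 1.78174e+12 m.
Vis-viva: v = √(GM · (2/r − 1/a)).
2/r − 1/a = 2/1.78174e+12 − 1/4.91436e+12 = 9.19015e-13 m⁻¹.
v = √(2.054e+16 · 9.19015e-13) m/s ≈ 137.4 m/s = 0.02898 AU/year.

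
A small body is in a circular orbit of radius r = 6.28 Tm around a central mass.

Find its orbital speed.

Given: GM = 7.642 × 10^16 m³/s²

Convert to SI: r = 6.28 Tm = 6.28e+12 m.
For a circular orbit, gravity supplies the centripetal force, so v = √(GM / r).
v = √(7.642e+16 / 6.28e+12) m/s ≈ 110.3 m/s = 110.3 m/s.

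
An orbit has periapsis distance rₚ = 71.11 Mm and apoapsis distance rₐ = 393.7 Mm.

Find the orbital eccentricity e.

Convert to SI: rₚ = 71.11 Mm = 7.111e+07 m; rₐ = 393.7 Mm = 3.937e+08 m.
e = (rₐ − rₚ) / (rₐ + rₚ).
e = (3.937e+08 − 7.111e+07) / (3.937e+08 + 7.111e+07) = 3.2259e+08 / 4.6481e+08 ≈ 0.694.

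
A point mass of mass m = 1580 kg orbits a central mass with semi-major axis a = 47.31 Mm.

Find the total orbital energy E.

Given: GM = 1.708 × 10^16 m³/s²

Convert to SI: a = 47.31 Mm = 4.731e+07 m.
E = −GMm / (2a).
E = −1.708e+16 · 1580 / (2 · 4.731e+07) J ≈ -2.852e+11 J = -285.2 GJ.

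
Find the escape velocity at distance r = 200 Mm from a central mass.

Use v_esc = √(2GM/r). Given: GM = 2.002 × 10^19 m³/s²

Convert to SI: r = 200 Mm = 2e+08 m.
Escape velocity comes from setting total energy to zero: ½v² − GM/r = 0 ⇒ v_esc = √(2GM / r).
v_esc = √(2 · 2.002e+19 / 2e+08) m/s ≈ 4.474e+05 m/s = 447.4 km/s.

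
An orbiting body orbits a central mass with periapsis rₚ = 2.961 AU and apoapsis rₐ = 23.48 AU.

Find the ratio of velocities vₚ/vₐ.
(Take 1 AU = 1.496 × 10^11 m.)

Convert to SI: rₚ = 2.961 AU = 4.42966e+11 m; rₐ = 23.48 AU = 3.51261e+12 m.
Conservation of angular momentum gives rₚvₚ = rₐvₐ, so vₚ/vₐ = rₐ/rₚ.
vₚ/vₐ = 3.51261e+12 / 4.42966e+11 ≈ 7.93.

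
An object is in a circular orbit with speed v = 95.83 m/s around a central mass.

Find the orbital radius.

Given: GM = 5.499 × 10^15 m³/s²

For a circular orbit, v² = GM / r, so r = GM / v².
r = 5.499e+15 / (95.83)² m ≈ 5.988e+11 m = 5.988 × 10^11 m.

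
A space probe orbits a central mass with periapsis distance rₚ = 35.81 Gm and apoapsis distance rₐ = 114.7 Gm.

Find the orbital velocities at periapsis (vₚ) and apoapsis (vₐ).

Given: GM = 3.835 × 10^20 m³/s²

Convert to SI: rₚ = 35.81 Gm = 3.581e+10 m; rₐ = 114.7 Gm = 1.147e+11 m.
Use the vis-viva equation v² = GM(2/r − 1/a) with a = (rₚ + rₐ)/2 = (3.581e+10 + 1.147e+11)/2 = 7.5255e+10 m.
vₚ = √(GM · (2/rₚ − 1/a)) = √(3.835e+20 · (2/3.581e+10 − 1/7.5255e+10)) m/s ≈ 1.278e+05 m/s = 127.8 km/s.
vₐ = √(GM · (2/rₐ − 1/a)) = √(3.835e+20 · (2/1.147e+11 − 1/7.5255e+10)) m/s ≈ 3.989e+04 m/s = 39.89 km/s.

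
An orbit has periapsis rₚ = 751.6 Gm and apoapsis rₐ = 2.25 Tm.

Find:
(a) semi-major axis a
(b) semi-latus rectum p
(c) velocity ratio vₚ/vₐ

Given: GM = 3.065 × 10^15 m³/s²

Convert to SI: rₚ = 751.6 Gm = 7.516e+11 m; rₐ = 2.25 Tm = 2.25e+12 m.
(a) a = (rₚ + rₐ)/2 = (7.516e+11 + 2.25e+12)/2 ≈ 1.501e+12 m
(b) From a = (rₚ + rₐ)/2 = 1.5008e+12 m and e = (rₐ − rₚ)/(rₐ + rₚ) = 0.4992, p = a(1 − e²) = 1.5008e+12 · (1 − (0.4992)²) ≈ 1.127e+12 m
(c) Conservation of angular momentum (rₚvₚ = rₐvₐ) gives vₚ/vₐ = rₐ/rₚ = 2.25e+12/7.516e+11 ≈ 2.994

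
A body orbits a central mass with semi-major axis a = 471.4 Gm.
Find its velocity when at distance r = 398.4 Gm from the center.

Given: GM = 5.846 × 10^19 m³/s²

Convert to SI: a = 471.4 Gm = 4.714e+11 m; r = 398.4 Gm = 3.984e+11 m.
Vis-viva: v = √(GM · (2/r − 1/a)).
2/r − 1/a = 2/3.984e+11 − 1/4.714e+11 = 2.89874e-12 m⁻¹.
v = √(5.846e+19 · 2.89874e-12) m/s ≈ 1.302e+04 m/s = 13.02 km/s.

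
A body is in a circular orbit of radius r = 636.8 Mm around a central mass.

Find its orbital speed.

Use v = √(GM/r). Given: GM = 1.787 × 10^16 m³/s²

Convert to SI: r = 636.8 Mm = 6.368e+08 m.
For a circular orbit, gravity supplies the centripetal force, so v = √(GM / r).
v = √(1.787e+16 / 6.368e+08) m/s ≈ 5297 m/s = 5.297 km/s.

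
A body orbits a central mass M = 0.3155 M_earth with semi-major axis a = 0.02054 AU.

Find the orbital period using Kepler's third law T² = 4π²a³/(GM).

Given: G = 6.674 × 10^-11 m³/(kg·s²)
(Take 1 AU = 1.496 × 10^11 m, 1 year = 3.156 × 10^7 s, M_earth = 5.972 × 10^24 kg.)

Convert to SI: a = 0.02054 AU = 3.07278e+09 m; M = 0.3155 M_earth = 1.88417e+24 kg.
GM = G · M = 6.674e-11 · 1.88417e+24 = 1.25749e+14 m³/s².
Kepler's third law: T = 2π √(a³ / GM).
Substituting a = 3.07278e+09 m and GM = 1.25749e+14 m³/s²:
T = 2π √((3.07278e+09)³ / 1.25749e+14) s
T ≈ 9.544e+07 s = 3.024 years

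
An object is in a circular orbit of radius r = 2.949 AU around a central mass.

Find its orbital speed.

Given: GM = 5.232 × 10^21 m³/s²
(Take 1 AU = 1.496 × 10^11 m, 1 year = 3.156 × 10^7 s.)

Convert to SI: r = 2.949 AU = 4.4117e+11 m.
For a circular orbit, gravity supplies the centripetal force, so v = √(GM / r).
v = √(5.232e+21 / 4.4117e+11) m/s ≈ 1.089e+05 m/s = 22.97 AU/year.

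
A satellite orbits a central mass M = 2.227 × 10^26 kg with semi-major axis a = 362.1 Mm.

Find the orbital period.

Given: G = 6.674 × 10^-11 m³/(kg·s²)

Convert to SI: a = 362.1 Mm = 3.621e+08 m.
GM = G · M = 6.674e-11 · 2.227e+26 = 1.4863e+16 m³/s².
Kepler's third law: T = 2π √(a³ / GM).
Substituting a = 3.621e+08 m and GM = 1.4863e+16 m³/s²:
T = 2π √((3.621e+08)³ / 1.4863e+16) s
T ≈ 3.551e+05 s = 4.11 days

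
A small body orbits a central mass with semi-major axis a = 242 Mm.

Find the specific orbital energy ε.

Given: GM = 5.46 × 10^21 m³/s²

Convert to SI: a = 242 Mm = 2.42e+08 m.
ε = −GM / (2a).
ε = −5.46e+21 / (2 · 2.42e+08) J/kg ≈ -1.128e+13 J/kg = -1.128e+04 GJ/kg.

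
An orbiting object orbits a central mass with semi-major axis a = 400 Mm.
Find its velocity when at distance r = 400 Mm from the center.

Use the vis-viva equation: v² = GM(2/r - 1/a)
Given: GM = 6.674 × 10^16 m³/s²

Convert to SI: a = 400 Mm = 4e+08 m; r = 400 Mm = 4e+08 m.
Vis-viva: v = √(GM · (2/r − 1/a)).
2/r − 1/a = 2/4e+08 − 1/4e+08 = 2.5e-09 m⁻¹.
v = √(6.674e+16 · 2.5e-09) m/s ≈ 1.292e+04 m/s = 12.92 km/s.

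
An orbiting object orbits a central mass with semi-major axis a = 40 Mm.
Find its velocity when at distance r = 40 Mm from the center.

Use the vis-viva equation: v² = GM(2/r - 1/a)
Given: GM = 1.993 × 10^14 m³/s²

Convert to SI: a = 40 Mm = 4e+07 m; r = 40 Mm = 4e+07 m.
Vis-viva: v = √(GM · (2/r − 1/a)).
2/r − 1/a = 2/4e+07 − 1/4e+07 = 2.5e-08 m⁻¹.
v = √(1.993e+14 · 2.5e-08) m/s ≈ 2232 m/s = 2.232 km/s.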